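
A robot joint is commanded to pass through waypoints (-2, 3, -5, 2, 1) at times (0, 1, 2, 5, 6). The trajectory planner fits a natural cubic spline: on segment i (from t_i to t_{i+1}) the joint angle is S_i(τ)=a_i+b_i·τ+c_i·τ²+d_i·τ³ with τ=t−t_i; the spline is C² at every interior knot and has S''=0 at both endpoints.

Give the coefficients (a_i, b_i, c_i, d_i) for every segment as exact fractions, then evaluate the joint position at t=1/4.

Δ: Δ0=5, Δ1=-8, Δ2=7/3, Δ3=-1
row 1: diag=4, rhs=-78; c'=1/4, d'=-39/2
row 2: denom=8−1·1/4=31/4; d'=(62−1·-39/2)/(31/4)=326/31
row 3: denom=8−3·12/31=212/31; d'=(-20−3·326/31)/(212/31)=-799/106
back: M3=-799/106
back: M2=326/31−12/31·-799/106=712/53
back: M1=-39/2−1/4·712/53=-2423/106
M: M0=0, M1=-2423/106, M2=712/53, M3=-799/106, M4=0
seg 0: a=-2, c=M0/2=0, d=(M1−M0)/(6·1)=-2423/636, b=Δ0−h0·(2M0+M1)/6=5603/636
seg 1: a=3, c=M1/2=-2423/212, d=(M2−M1)/(6·1)=3847/636, b=Δ1−h1·(2M1+M2)/6=-833/318
seg 2: a=-5, c=M2/2=356/53, d=(M3−M2)/(6·3)=-247/212, b=Δ2−h2·(2M2+M3)/6=-4663/636
seg 3: a=2, c=M3/2=-799/212, d=(M4−M3)/(6·1)=799/636, b=Δ3−h3·(2M3+M4)/6=481/318
t_q=1/4 → seg 0, τ=1/4; S=-2+5603/636·τ+0·τ²+-2423/636·τ³=1939/13568

  seg 0: a=-2 b=5603/636 c=0 d=-2423/636
  seg 1: a=3 b=-833/318 c=-2423/212 d=3847/636
  seg 2: a=-5 b=-4663/636 c=356/53 d=-247/212
  seg 3: a=2 b=481/318 c=-799/212 d=799/636
S(1/4) = 1939/13568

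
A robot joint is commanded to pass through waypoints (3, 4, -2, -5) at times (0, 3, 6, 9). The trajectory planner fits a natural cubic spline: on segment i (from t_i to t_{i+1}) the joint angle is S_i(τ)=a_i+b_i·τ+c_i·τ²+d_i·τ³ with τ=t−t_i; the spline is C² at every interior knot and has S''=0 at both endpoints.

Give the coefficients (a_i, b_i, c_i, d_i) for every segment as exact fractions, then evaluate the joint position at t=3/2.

  seg 0: a=3 b=46/45 c=0 d=-31/405
  seg 1: a=4 b=-47/45 c=-31/45 d=10/81
  seg 2: a=-2 b=-83/45 c=19/45 d=-19/405
S(3/2) = 171/40

Δ: Δ0=1/3, Δ1=-2, Δ2=-1
row 1: diag=12, rhs=-14; c'=1/4, d'=-7/6
row 2: denom=12−3·1/4=45/4; d'=(6−3·-7/6)/(45/4)=38/45
back: M2=38/45
back: M1=-7/6−1/4·38/45=-62/45
M: M0=0, M1=-62/45, M2=38/45, M3=0
seg 0: a=3, c=M0/2=0, d=(M1−M0)/(6·3)=-31/405, b=Δ0−h0·(2M0+M1)/6=46/45
seg 1: a=4, c=M1/2=-31/45, d=(M2−M1)/(6·3)=10/81, b=Δ1−h1·(2M1+M2)/6=-47/45
seg 2: a=-2, c=M2/2=19/45, d=(M3−M2)/(6·3)=-19/405, b=Δ2−h2·(2M2+M3)/6=-83/45
t_q=3/2 → seg 0, τ=3/2; S=3+46/45·τ+0·τ²+-31/405·τ³=171/40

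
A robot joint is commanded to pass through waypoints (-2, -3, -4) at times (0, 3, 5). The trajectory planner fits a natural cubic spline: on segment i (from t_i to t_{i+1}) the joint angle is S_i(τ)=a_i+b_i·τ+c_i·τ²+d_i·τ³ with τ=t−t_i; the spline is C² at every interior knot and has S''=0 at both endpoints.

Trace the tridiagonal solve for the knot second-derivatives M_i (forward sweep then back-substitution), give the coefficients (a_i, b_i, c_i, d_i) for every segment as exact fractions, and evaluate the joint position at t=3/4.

Δ: Δ0=-1/3, Δ1=-1/2
row 1: diag=10, rhs=-1; c'=1/5, d'=-1/10
back: M1=-1/10
M: M0=0, M1=-1/10, M2=0
seg 0: a=-2, c=M0/2=0, d=(M1−M0)/(6·3)=-1/180, b=Δ0−h0·(2M0+M1)/6=-17/60
seg 1: a=-3, c=M1/2=-1/20, d=(M2−M1)/(6·2)=1/120, b=Δ1−h1·(2M1+M2)/6=-13/30
t_q=3/4 → seg 0, τ=3/4; S=-2+-17/60·τ+0·τ²+-1/180·τ³=-567/256

  seg 0: a=-2 b=-17/60 c=0 d=-1/180
  seg 1: a=-3 b=-13/30 c=-1/20 d=1/120
S(3/4) = -567/256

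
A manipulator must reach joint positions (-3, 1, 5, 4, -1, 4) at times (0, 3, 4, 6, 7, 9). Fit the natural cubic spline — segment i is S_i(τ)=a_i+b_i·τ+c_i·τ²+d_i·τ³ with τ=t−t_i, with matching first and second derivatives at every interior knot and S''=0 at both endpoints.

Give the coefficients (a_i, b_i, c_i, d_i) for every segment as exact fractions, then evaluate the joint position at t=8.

Δ: Δ0=4/3, Δ1=4, Δ2=-1/2, Δ3=-5, Δ4=5/2
row 1: diag=8, rhs=16; c'=1/8, d'=2
row 2: denom=6−1·1/8=47/8; d'=(-27−1·2)/(47/8)=-232/47
row 3: denom=6−2·16/47=250/47; d'=(-27−2·-232/47)/(250/47)=-161/50
row 4: denom=6−1·47/250=1453/250; d'=(45−1·-161/50)/(1453/250)=12055/1453
back: M4=12055/1453
back: M3=-161/50−47/250·12055/1453=-6945/1453
back: M2=-232/47−16/47·-6945/1453=-4808/1453
back: M1=2−1/8·-4808/1453=3507/1453
M: M0=0, M1=3507/1453, M2=-4808/1453, M3=-6945/1453, M4=12055/1453, M5=0
seg 0: a=-3, c=M0/2=0, d=(M1−M0)/(6·3)=1169/8718, b=Δ0−h0·(2M0+M1)/6=1103/8718
seg 1: a=1, c=M1/2=3507/2906, d=(M2−M1)/(6·1)=-8315/8718, b=Δ1−h1·(2M1+M2)/6=16333/4359
seg 2: a=5, c=M2/2=-2404/1453, d=(M3−M2)/(6·2)=-2137/17436, b=Δ2−h2·(2M2+M3)/6=28763/8718
seg 3: a=4, c=M3/2=-6945/2906, d=(M4−M3)/(6·1)=9500/4359, b=Δ3−h3·(2M3+M4)/6=-41755/8718
seg 4: a=-1, c=M4/2=12055/2906, d=(M5−M4)/(6·2)=-12055/17436, b=Δ4−h4·(2M4+M5)/6=-26425/8718
t_q=8 → seg 4, τ=1; S=-1+-26425/8718·τ+12055/2906·τ²+-12055/17436·τ³=-3337/5812

  seg 0: a=-3 b=1103/8718 c=0 d=1169/8718
  seg 1: a=1 b=16333/4359 c=3507/2906 d=-8315/8718
  seg 2: a=5 b=28763/8718 c=-2404/1453 d=-2137/17436
  seg 3: a=4 b=-41755/8718 c=-6945/2906 d=9500/4359
  seg 4: a=-1 b=-26425/8718 c=12055/2906 d=-12055/17436
S(8) = -3337/5812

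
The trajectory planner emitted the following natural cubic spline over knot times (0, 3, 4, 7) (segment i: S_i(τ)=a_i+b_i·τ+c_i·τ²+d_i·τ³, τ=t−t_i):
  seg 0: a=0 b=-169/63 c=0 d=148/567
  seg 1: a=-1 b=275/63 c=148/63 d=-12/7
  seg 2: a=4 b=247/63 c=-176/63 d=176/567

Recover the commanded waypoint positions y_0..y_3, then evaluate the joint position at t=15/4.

y_0=0 y_1=-1 y_2=4 y_3=-1
S(15/4) = 965/336

y_0 = S_0(0) = a_0 = 0
y_1 = S_1(0) = a_1 = -1
y_2 = S_2(0) = a_2 = 4
y_3 = S_2(3) = -1
t_q=15/4 is in segment 1 (τ=3/4); S_1(τ)=965/336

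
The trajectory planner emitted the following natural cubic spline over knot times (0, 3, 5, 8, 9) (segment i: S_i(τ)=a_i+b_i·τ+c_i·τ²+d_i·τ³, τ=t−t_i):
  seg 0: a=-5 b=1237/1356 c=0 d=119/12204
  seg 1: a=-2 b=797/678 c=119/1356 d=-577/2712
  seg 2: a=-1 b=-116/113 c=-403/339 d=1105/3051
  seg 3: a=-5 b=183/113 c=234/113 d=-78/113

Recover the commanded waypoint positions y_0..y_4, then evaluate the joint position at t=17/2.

y_0 = S_0(0) = a_0 = -5
y_1 = S_1(0) = a_1 = -2
y_2 = S_2(0) = a_2 = -1
y_3 = S_3(0) = a_3 = -5
y_4 = S_3(1) = -2
t_q=17/2 is in segment 3 (τ=1/2); S_3(τ)=-1699/452

y_0=-5 y_1=-2 y_2=-1 y_3=-5 y_4=-2
S(17/2) = -1699/452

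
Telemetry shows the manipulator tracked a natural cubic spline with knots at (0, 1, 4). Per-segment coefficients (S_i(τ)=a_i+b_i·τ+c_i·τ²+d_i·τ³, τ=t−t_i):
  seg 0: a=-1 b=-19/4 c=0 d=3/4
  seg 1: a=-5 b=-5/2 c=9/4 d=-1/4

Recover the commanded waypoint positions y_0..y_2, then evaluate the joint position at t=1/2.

y_0 = S_0(0) = a_0 = -1
y_1 = S_1(0) = a_1 = -5
y_2 = S_1(3) = 1
t_q=1/2 is in segment 0 (τ=1/2); S_0(τ)=-105/32

y_0=-1 y_1=-5 y_2=1
S(1/2) = -105/32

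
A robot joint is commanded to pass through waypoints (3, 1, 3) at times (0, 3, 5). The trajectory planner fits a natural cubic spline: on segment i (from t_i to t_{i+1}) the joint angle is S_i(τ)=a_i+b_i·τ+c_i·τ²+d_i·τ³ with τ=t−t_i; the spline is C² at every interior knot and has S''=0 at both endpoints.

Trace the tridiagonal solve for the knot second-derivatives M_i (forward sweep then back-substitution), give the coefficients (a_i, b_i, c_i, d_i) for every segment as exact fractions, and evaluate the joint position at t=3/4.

  seg 0: a=3 b=-7/6 c=0 d=1/18
  seg 1: a=1 b=1/3 c=1/2 d=-1/12
S(3/4) = 275/128

Δ: Δ0=-2/3, Δ1=1
row 1: diag=10, rhs=10; c'=1/5, d'=1
back: M1=1
M: M0=0, M1=1, M2=0
seg 0: a=3, c=M0/2=0, d=(M1−M0)/(6·3)=1/18, b=Δ0−h0·(2M0+M1)/6=-7/6
seg 1: a=1, c=M1/2=1/2, d=(M2−M1)/(6·2)=-1/12, b=Δ1−h1·(2M1+M2)/6=1/3
t_q=3/4 → seg 0, τ=3/4; S=3+-7/6·τ+0·τ²+1/18·τ³=275/128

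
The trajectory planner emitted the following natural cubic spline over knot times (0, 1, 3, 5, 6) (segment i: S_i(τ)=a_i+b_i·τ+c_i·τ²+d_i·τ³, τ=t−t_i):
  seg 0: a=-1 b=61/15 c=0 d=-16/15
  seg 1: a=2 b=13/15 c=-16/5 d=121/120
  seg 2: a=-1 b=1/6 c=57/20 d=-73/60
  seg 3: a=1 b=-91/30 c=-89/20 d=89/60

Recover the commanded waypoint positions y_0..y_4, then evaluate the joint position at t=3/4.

y_0=-1 y_1=2 y_2=-1 y_3=1 y_4=-5
S(3/4) = 8/5

y_0 = S_0(0) = a_0 = -1
y_1 = S_1(0) = a_1 = 2
y_2 = S_2(0) = a_2 = -1
y_3 = S_3(0) = a_3 = 1
y_4 = S_3(1) = -5
t_q=3/4 is in segment 0 (τ=3/4); S_0(τ)=8/5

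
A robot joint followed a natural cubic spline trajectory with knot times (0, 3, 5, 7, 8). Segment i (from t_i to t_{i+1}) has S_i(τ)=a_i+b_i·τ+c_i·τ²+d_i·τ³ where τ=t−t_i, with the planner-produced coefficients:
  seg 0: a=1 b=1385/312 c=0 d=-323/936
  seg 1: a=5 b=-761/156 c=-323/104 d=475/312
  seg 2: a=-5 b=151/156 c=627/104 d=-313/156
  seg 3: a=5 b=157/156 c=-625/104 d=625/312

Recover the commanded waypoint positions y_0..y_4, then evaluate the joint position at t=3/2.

y_0 = S_0(0) = a_0 = 1
y_1 = S_1(0) = a_1 = 5
y_2 = S_2(0) = a_2 = -5
y_3 = S_3(0) = a_3 = 5
y_4 = S_3(1) = 2
t_q=3/2 is in segment 0 (τ=3/2); S_0(τ)=5403/832

y_0=1 y_1=5 y_2=-5 y_3=5 y_4=2
S(3/2) = 5403/832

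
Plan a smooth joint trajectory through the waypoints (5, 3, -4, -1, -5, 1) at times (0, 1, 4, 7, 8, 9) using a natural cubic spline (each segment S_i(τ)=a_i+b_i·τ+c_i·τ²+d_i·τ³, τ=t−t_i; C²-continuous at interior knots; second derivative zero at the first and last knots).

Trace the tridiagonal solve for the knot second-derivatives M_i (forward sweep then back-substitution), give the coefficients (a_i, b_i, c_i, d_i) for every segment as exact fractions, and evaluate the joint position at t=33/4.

Δ: Δ0=-2, Δ1=-7/3, Δ2=1, Δ3=-4, Δ4=6
row 1: diag=8, rhs=-2; c'=3/8, d'=-1/4
row 2: denom=12−3·3/8=87/8; d'=(20−3·-1/4)/(87/8)=166/87
row 3: denom=8−3·8/29=208/29; d'=(-30−3·166/87)/(208/29)=-259/52
row 4: denom=4−1·29/208=803/208; d'=(60−1·-259/52)/(803/208)=13516/803
back: M4=13516/803
back: M3=-259/52−29/208·13516/803=-5884/803
back: M2=166/87−8/29·-5884/803=9466/2409
back: M1=-1/4−3/8·9466/2409=-1384/803
M: M0=0, M1=-1384/803, M2=9466/2409, M3=-5884/803, M4=13516/803, M5=0
seg 0: a=5, c=M0/2=0, d=(M1−M0)/(6·1)=-692/2409, b=Δ0−h0·(2M0+M1)/6=-4126/2409
seg 1: a=3, c=M1/2=-692/803, d=(M2−M1)/(6·3)=619/1971, b=Δ1−h1·(2M1+M2)/6=-6202/2409
seg 2: a=-4, c=M2/2=4733/2409, d=(M3−M2)/(6·3)=-13559/21681, b=Δ2−h2·(2M2+M3)/6=1769/2409
seg 3: a=-1, c=M3/2=-2942/803, d=(M4−M3)/(6·1)=9700/2409, b=Δ3−h3·(2M3+M4)/6=-10510/2409
seg 4: a=-5, c=M4/2=6758/803, d=(M5−M4)/(6·1)=-6758/2409, b=Δ4−h4·(2M4+M5)/6=938/2409
t_q=33/4 → seg 4, τ=1/4; S=-5+938/2409·τ+6758/803·τ²+-6758/2409·τ³=-113589/25696

  seg 0: a=5 b=-4126/2409 c=0 d=-692/2409
  seg 1: a=3 b=-6202/2409 c=-692/803 d=619/1971
  seg 2: a=-4 b=1769/2409 c=4733/2409 d=-13559/21681
  seg 3: a=-1 b=-10510/2409 c=-2942/803 d=9700/2409
  seg 4: a=-5 b=938/2409 c=6758/803 d=-6758/2409
S(33/4) = -113589/25696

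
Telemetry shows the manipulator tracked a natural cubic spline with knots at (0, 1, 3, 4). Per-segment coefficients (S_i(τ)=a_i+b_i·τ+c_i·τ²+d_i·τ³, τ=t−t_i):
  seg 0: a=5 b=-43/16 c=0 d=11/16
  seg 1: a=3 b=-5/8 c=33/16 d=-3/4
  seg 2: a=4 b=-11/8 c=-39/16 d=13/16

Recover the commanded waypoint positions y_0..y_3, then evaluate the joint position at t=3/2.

y_0=5 y_1=3 y_2=4 y_3=1
S(3/2) = 199/64

y_0 = S_0(0) = a_0 = 5
y_1 = S_1(0) = a_1 = 3
y_2 = S_2(0) = a_2 = 4
y_3 = S_2(1) = 1
t_q=3/2 is in segment 1 (τ=1/2); S_1(τ)=199/64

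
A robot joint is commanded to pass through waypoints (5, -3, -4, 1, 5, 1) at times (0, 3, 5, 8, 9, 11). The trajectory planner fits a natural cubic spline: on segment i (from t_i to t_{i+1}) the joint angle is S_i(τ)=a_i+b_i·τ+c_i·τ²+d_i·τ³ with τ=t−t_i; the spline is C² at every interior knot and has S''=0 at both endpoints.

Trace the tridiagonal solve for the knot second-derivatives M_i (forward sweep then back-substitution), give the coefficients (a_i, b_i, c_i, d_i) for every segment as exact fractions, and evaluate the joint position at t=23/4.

Δ: Δ0=-8/3, Δ1=-1/2, Δ2=5/3, Δ3=4, Δ4=-2
row 1: diag=10, rhs=13; c'=1/5, d'=13/10
row 2: denom=10−2·1/5=48/5; d'=(13−2·13/10)/(48/5)=13/12
row 3: denom=8−3·5/16=113/16; d'=(14−3·13/12)/(113/16)=172/113
row 4: denom=6−1·16/113=662/113; d'=(-36−1·172/113)/(662/113)=-2120/331
back: M4=-2120/331
back: M3=172/113−16/113·-2120/331=804/331
back: M2=13/12−5/16·804/331=322/993
back: M1=13/10−1/5·322/993=2453/1986
M: M0=0, M1=2453/1986, M2=322/993, M3=804/331, M4=-2120/331, M5=0
seg 0: a=5, c=M0/2=0, d=(M1−M0)/(6·3)=2453/35748, b=Δ0−h0·(2M0+M1)/6=-13045/3972
seg 1: a=-3, c=M1/2=2453/3972, d=(M2−M1)/(6·2)=-201/2648, b=Δ1−h1·(2M1+M2)/6=-2843/1986
seg 2: a=-4, c=M2/2=161/993, d=(M3−M2)/(6·3)=1045/8937, b=Δ2−h2·(2M2+M3)/6=127/993
seg 3: a=1, c=M3/2=402/331, d=(M4−M3)/(6·1)=-1462/993, b=Δ3−h3·(2M3+M4)/6=4228/993
seg 4: a=5, c=M4/2=-1060/331, d=(M5−M4)/(6·2)=530/993, b=Δ4−h4·(2M4+M5)/6=2254/993
t_q=23/4 → seg 2, τ=3/4; S=-4+127/993·τ+161/993·τ²+1045/8937·τ³=-79727/21184

  seg 0: a=5 b=-13045/3972 c=0 d=2453/35748
  seg 1: a=-3 b=-2843/1986 c=2453/3972 d=-201/2648
  seg 2: a=-4 b=127/993 c=161/993 d=1045/8937
  seg 3: a=1 b=4228/993 c=402/331 d=-1462/993
  seg 4: a=5 b=2254/993 c=-1060/331 d=530/993
S(23/4) = -79727/21184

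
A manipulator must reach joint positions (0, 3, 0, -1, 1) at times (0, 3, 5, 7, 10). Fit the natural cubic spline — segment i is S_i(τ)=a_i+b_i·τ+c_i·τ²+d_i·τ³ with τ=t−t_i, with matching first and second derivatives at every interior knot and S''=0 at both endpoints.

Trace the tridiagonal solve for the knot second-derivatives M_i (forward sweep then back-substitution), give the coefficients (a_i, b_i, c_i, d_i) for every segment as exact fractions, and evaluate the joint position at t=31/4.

  seg 0: a=0 b=167/90 c=0 d=-77/810
  seg 1: a=3 b=-32/45 c=-77/90 d=83/360
  seg 2: a=0 b=-41/30 c=19/36 d=-17/360
  seg 3: a=-1 b=8/45 c=11/45 d=-11/405
S(31/4) = -237/320

Δ: Δ0=1, Δ1=-3/2, Δ2=-1/2, Δ3=2/3
row 1: diag=10, rhs=-15; c'=1/5, d'=-3/2
row 2: denom=8−2·1/5=38/5; d'=(6−2·-3/2)/(38/5)=45/38
row 3: denom=10−2·5/19=180/19; d'=(7−2·45/38)/(180/19)=22/45
back: M3=22/45
back: M2=45/38−5/19·22/45=19/18
back: M1=-3/2−1/5·19/18=-77/45
M: M0=0, M1=-77/45, M2=19/18, M3=22/45, M4=0
seg 0: a=0, c=M0/2=0, d=(M1−M0)/(6·3)=-77/810, b=Δ0−h0·(2M0+M1)/6=167/90
seg 1: a=3, c=M1/2=-77/90, d=(M2−M1)/(6·2)=83/360, b=Δ1−h1·(2M1+M2)/6=-32/45
seg 2: a=0, c=M2/2=19/36, d=(M3−M2)/(6·2)=-17/360, b=Δ2−h2·(2M2+M3)/6=-41/30
seg 3: a=-1, c=M3/2=11/45, d=(M4−M3)/(6·3)=-11/405, b=Δ3−h3·(2M3+M4)/6=8/45
t_q=31/4 → seg 3, τ=3/4; S=-1+8/45·τ+11/45·τ²+-11/405·τ³=-237/320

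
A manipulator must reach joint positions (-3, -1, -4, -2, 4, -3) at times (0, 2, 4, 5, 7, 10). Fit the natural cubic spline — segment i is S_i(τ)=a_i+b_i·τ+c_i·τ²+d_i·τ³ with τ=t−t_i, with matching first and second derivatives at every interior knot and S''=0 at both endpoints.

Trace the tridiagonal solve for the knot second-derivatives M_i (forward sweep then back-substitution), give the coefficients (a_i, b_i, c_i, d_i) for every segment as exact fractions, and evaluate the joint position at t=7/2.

  seg 0: a=-3 b=7073/3576 c=0 d=-3497/14304
  seg 1: a=-1 b=-1709/1788 c=-3497/2384 d=8545/14304
  seg 2: a=-4 b=1235/3576 c=631/298 d=-1655/3576
  seg 3: a=-2 b=5707/1788 c=869/1192 d=-1475/3576
  seg 4: a=4 b=2071/1788 c=-2081/1192 d=2081/10728
S(7/2) = -141819/38144

Δ: Δ0=1, Δ1=-3/2, Δ2=2, Δ3=3, Δ4=-7/3
row 1: diag=8, rhs=-15; c'=1/4, d'=-15/8
row 2: denom=6−2·1/4=11/2; d'=(21−2·-15/8)/(11/2)=9/2
row 3: denom=6−1·2/11=64/11; d'=(6−1·9/2)/(64/11)=33/128
row 4: denom=10−2·11/32=149/16; d'=(-32−2·33/128)/(149/16)=-2081/596
back: M4=-2081/596
back: M3=33/128−11/32·-2081/596=869/596
back: M2=9/2−2/11·869/596=631/149
back: M1=-15/8−1/4·631/149=-3497/1192
M: M0=0, M1=-3497/1192, M2=631/149, M3=869/596, M4=-2081/596, M5=0
seg 0: a=-3, c=M0/2=0, d=(M1−M0)/(6·2)=-3497/14304, b=Δ0−h0·(2M0+M1)/6=7073/3576
seg 1: a=-1, c=M1/2=-3497/2384, d=(M2−M1)/(6·2)=8545/14304, b=Δ1−h1·(2M1+M2)/6=-1709/1788
seg 2: a=-4, c=M2/2=631/298, d=(M3−M2)/(6·1)=-1655/3576, b=Δ2−h2·(2M2+M3)/6=1235/3576
seg 3: a=-2, c=M3/2=869/1192, d=(M4−M3)/(6·2)=-1475/3576, b=Δ3−h3·(2M3+M4)/6=5707/1788
seg 4: a=4, c=M4/2=-2081/1192, d=(M5−M4)/(6·3)=2081/10728, b=Δ4−h4·(2M4+M5)/6=2071/1788
t_q=7/2 → seg 1, τ=3/2; S=-1+-1709/1788·τ+-3497/2384·τ²+8545/14304·τ³=-141819/38144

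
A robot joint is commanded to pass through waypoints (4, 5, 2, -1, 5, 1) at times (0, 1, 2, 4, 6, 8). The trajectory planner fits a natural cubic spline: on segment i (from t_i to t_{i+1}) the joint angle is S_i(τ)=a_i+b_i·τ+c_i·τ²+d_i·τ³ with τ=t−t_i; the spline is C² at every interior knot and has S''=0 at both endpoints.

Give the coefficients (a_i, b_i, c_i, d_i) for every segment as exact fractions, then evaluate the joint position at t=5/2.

  seg 0: a=4 b=1281/626 c=0 d=-655/626
  seg 1: a=5 b=-342/313 c=-1965/626 d=771/626
  seg 2: a=2 b=-2301/626 c=174/313 d=333/1252
  seg 3: a=-1 b=1089/626 c=1347/626 d=-1905/2504
  seg 4: a=5 b=381/313 c=-3021/1252 d=1007/2504
S(5/2) = 3349/10016

Δ: Δ0=1, Δ1=-3, Δ2=-3/2, Δ3=3, Δ4=-2
row 1: diag=4, rhs=-24; c'=1/4, d'=-6
row 2: denom=6−1·1/4=23/4; d'=(9−1·-6)/(23/4)=60/23
row 3: denom=8−2·8/23=168/23; d'=(27−2·60/23)/(168/23)=167/56
row 4: denom=8−2·23/84=313/42; d'=(-30−2·167/56)/(313/42)=-3021/626
back: M4=-3021/626
back: M3=167/56−23/84·-3021/626=1347/313
back: M2=60/23−8/23·1347/313=348/313
back: M1=-6−1/4·348/313=-1965/313
M: M0=0, M1=-1965/313, M2=348/313, M3=1347/313, M4=-3021/626, M5=0
seg 0: a=4, c=M0/2=0, d=(M1−M0)/(6·1)=-655/626, b=Δ0−h0·(2M0+M1)/6=1281/626
seg 1: a=5, c=M1/2=-1965/626, d=(M2−M1)/(6·1)=771/626, b=Δ1−h1·(2M1+M2)/6=-342/313
seg 2: a=2, c=M2/2=174/313, d=(M3−M2)/(6·2)=333/1252, b=Δ2−h2·(2M2+M3)/6=-2301/626
seg 3: a=-1, c=M3/2=1347/626, d=(M4−M3)/(6·2)=-1905/2504, b=Δ3−h3·(2M3+M4)/6=1089/626
seg 4: a=5, c=M4/2=-3021/1252, d=(M5−M4)/(6·2)=1007/2504, b=Δ4−h4·(2M4+M5)/6=381/313
t_q=5/2 → seg 2, τ=1/2; S=2+-2301/626·τ+174/313·τ²+333/1252·τ³=3349/10016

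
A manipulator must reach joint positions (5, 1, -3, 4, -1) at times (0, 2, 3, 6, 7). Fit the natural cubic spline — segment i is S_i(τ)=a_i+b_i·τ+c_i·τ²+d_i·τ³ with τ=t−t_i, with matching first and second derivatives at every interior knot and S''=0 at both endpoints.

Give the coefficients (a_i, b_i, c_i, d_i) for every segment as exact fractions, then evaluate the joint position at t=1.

Δ: Δ0=-2, Δ1=-4, Δ2=7/3, Δ3=-5
row 1: diag=6, rhs=-12; c'=1/6, d'=-2
row 2: denom=8−1·1/6=47/6; d'=(38−1·-2)/(47/6)=240/47
row 3: denom=8−3·18/47=322/47; d'=(-44−3·240/47)/(322/47)=-1394/161
back: M3=-1394/161
back: M2=240/47−18/47·-1394/161=1356/161
back: M1=-2−1/6·1356/161=-548/161
M: M0=0, M1=-548/161, M2=1356/161, M3=-1394/161, M4=0
seg 0: a=5, c=M0/2=0, d=(M1−M0)/(6·2)=-137/483, b=Δ0−h0·(2M0+M1)/6=-418/483
seg 1: a=1, c=M1/2=-274/161, d=(M2−M1)/(6·1)=136/69, b=Δ1−h1·(2M1+M2)/6=-2062/483
seg 2: a=-3, c=M2/2=678/161, d=(M3−M2)/(6·3)=-1375/1449, b=Δ2−h2·(2M2+M3)/6=-850/483
seg 3: a=4, c=M3/2=-697/161, d=(M4−M3)/(6·1)=697/483, b=Δ3−h3·(2M3+M4)/6=-1021/483
t_q=1 → seg 0, τ=1; S=5+-418/483·τ+0·τ²+-137/483·τ³=620/161

  seg 0: a=5 b=-418/483 c=0 d=-137/483
  seg 1: a=1 b=-2062/483 c=-274/161 d=136/69
  seg 2: a=-3 b=-850/483 c=678/161 d=-1375/1449
  seg 3: a=4 b=-1021/483 c=-697/161 d=697/483
S(1) = 620/161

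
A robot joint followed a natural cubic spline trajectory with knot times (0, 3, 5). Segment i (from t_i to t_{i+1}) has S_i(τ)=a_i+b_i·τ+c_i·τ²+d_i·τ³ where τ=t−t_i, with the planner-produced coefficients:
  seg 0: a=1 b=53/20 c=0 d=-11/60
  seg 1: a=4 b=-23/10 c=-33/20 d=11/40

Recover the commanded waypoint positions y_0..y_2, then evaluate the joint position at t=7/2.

y_0 = S_0(0) = a_0 = 1
y_1 = S_1(0) = a_1 = 4
y_2 = S_1(2) = -5
t_q=7/2 is in segment 1 (τ=1/2); S_1(τ)=791/320

y_0=1 y_1=4 y_2=-5
S(7/2) = 791/320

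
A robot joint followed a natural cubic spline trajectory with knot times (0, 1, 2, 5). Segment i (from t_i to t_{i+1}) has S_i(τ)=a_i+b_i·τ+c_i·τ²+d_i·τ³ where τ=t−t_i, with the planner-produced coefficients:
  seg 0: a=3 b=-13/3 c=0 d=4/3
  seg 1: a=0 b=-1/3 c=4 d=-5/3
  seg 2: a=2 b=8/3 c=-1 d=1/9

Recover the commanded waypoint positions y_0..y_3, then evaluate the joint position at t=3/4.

y_0 = S_0(0) = a_0 = 3
y_1 = S_1(0) = a_1 = 0
y_2 = S_2(0) = a_2 = 2
y_3 = S_2(3) = 4
t_q=3/4 is in segment 0 (τ=3/4); S_0(τ)=5/16

y_0=3 y_1=0 y_2=2 y_3=4
S(3/4) = 5/16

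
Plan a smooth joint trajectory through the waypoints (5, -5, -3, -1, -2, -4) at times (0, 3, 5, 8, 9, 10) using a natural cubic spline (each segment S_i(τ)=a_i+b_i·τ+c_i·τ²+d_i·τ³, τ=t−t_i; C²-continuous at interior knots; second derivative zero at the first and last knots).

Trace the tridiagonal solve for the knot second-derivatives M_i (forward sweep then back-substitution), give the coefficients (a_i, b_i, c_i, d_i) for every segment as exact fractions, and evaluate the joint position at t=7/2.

  seg 0: a=5 b=-6121/1308 c=0 d=587/3924
  seg 1: a=-5 b=-419/654 c=587/436 d=-86/327
  seg 2: a=-3 b=1039/654 c=-101/436 d=-11/436
  seg 3: a=-1 b=-631/1308 c=-50/109 d=-77/1308
  seg 4: a=-2 b=-1031/654 c=-277/436 d=277/1308
S(7/2) = -8749/1744

Δ: Δ0=-10/3, Δ1=1, Δ2=2/3, Δ3=-1, Δ4=-2
row 1: diag=10, rhs=26; c'=1/5, d'=13/5
row 2: denom=10−2·1/5=48/5; d'=(-2−2·13/5)/(48/5)=-3/4
row 3: denom=8−3·5/16=113/16; d'=(-10−3·-3/4)/(113/16)=-124/113
row 4: denom=4−1·16/113=436/113; d'=(-6−1·-124/113)/(436/113)=-277/218
back: M4=-277/218
back: M3=-124/113−16/113·-277/218=-100/109
back: M2=-3/4−5/16·-100/109=-101/218
back: M1=13/5−1/5·-101/218=587/218
M: M0=0, M1=587/218, M2=-101/218, M3=-100/109, M4=-277/218, M5=0
seg 0: a=5, c=M0/2=0, d=(M1−M0)/(6·3)=587/3924, b=Δ0−h0·(2M0+M1)/6=-6121/1308
seg 1: a=-5, c=M1/2=587/436, d=(M2−M1)/(6·2)=-86/327, b=Δ1−h1·(2M1+M2)/6=-419/654
seg 2: a=-3, c=M2/2=-101/436, d=(M3−M2)/(6·3)=-11/436, b=Δ2−h2·(2M2+M3)/6=1039/654
seg 3: a=-1, c=M3/2=-50/109, d=(M4−M3)/(6·1)=-77/1308, b=Δ3−h3·(2M3+M4)/6=-631/1308
seg 4: a=-2, c=M4/2=-277/436, d=(M5−M4)/(6·1)=277/1308, b=Δ4−h4·(2M4+M5)/6=-1031/654
t_q=7/2 → seg 1, τ=1/2; S=-5+-419/654·τ+587/436·τ²+-86/327·τ³=-8749/1744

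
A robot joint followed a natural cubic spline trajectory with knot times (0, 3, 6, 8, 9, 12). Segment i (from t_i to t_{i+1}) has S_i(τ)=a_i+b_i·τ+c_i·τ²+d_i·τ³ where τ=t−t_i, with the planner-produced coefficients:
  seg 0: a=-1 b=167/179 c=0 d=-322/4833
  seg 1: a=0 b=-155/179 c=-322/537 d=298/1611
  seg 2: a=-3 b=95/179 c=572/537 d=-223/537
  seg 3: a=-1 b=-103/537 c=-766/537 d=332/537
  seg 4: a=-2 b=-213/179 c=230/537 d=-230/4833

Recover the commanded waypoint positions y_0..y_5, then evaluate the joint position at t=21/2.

y_0 = S_0(0) = a_0 = -1
y_1 = S_1(0) = a_1 = 0
y_2 = S_2(0) = a_2 = -3
y_3 = S_3(0) = a_3 = -1
y_4 = S_4(0) = a_4 = -2
y_5 = S_4(3) = -3
t_q=21/2 is in segment 4 (τ=3/2); S_4(τ)=-2135/716

y_0=-1 y_1=0 y_2=-3 y_3=-1 y_4=-2 y_5=-3
S(21/2) = -2135/716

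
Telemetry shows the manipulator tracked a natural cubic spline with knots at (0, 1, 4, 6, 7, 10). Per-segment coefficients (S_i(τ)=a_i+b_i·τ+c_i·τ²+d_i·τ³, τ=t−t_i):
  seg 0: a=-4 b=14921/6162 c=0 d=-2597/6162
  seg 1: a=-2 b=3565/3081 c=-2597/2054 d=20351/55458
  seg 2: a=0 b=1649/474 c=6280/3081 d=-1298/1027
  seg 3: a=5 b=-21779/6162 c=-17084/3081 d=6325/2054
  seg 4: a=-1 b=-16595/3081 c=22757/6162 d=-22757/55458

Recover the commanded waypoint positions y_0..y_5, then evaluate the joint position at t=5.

y_0 = S_0(0) = a_0 = -4
y_1 = S_1(0) = a_1 = -2
y_2 = S_2(0) = a_2 = 0
y_3 = S_3(0) = a_3 = 5
y_4 = S_4(0) = a_4 = -1
y_5 = S_4(3) = 5
t_q=5 is in segment 2 (τ=1); S_2(τ)=26209/6162

y_0=-4 y_1=-2 y_2=0 y_3=5 y_4=-1 y_5=5
S(5) = 26209/6162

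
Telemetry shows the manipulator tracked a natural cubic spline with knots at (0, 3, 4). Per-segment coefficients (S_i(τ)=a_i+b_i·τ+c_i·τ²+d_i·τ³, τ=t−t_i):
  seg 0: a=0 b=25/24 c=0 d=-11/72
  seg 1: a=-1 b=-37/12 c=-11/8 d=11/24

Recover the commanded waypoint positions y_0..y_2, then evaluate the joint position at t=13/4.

y_0 = S_0(0) = a_0 = 0
y_1 = S_1(0) = a_1 = -1
y_2 = S_1(1) = -5
t_q=13/4 is in segment 1 (τ=1/4); S_1(τ)=-947/512

y_0=0 y_1=-1 y_2=-5
S(13/4) = -947/512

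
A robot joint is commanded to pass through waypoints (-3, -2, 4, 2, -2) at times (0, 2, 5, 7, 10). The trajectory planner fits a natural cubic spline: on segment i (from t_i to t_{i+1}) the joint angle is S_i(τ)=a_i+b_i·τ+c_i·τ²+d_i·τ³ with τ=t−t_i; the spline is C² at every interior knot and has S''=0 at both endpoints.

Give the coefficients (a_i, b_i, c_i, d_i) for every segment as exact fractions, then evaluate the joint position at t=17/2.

Δ: Δ0=1/2, Δ1=2, Δ2=-1, Δ3=-4/3
row 1: diag=10, rhs=9; c'=3/10, d'=9/10
row 2: denom=10−3·3/10=91/10; d'=(-18−3·9/10)/(91/10)=-207/91
row 3: denom=10−2·20/91=870/91; d'=(-2−2·-207/91)/(870/91)=4/15
back: M3=4/15
back: M2=-207/91−20/91·4/15=-7/3
back: M1=9/10−3/10·-7/3=8/5
M: M0=0, M1=8/5, M2=-7/3, M3=4/15, M4=0
seg 0: a=-3, c=M0/2=0, d=(M1−M0)/(6·2)=2/15, b=Δ0−h0·(2M0+M1)/6=-1/30
seg 1: a=-2, c=M1/2=4/5, d=(M2−M1)/(6·3)=-59/270, b=Δ1−h1·(2M1+M2)/6=47/30
seg 2: a=4, c=M2/2=-7/6, d=(M3−M2)/(6·2)=13/60, b=Δ2−h2·(2M2+M3)/6=7/15
seg 3: a=2, c=M3/2=2/15, d=(M4−M3)/(6·3)=-2/135, b=Δ3−h3·(2M3+M4)/6=-8/5
t_q=17/2 → seg 3, τ=3/2; S=2+-8/5·τ+2/15·τ²+-2/135·τ³=-3/20

  seg 0: a=-3 b=-1/30 c=0 d=2/15
  seg 1: a=-2 b=47/30 c=4/5 d=-59/270
  seg 2: a=4 b=7/15 c=-7/6 d=13/60
  seg 3: a=2 b=-8/5 c=2/15 d=-2/135
S(17/2) = -3/20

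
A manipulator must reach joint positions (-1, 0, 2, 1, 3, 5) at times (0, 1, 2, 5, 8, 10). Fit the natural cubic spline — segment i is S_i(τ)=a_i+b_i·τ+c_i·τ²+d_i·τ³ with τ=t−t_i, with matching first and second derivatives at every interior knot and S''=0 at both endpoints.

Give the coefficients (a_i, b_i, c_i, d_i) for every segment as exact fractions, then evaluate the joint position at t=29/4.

  seg 0: a=-1 b=1997/3081 c=0 d=1084/3081
  seg 1: a=0 b=5249/3081 c=1084/1027 d=-2339/3081
  seg 2: a=2 b=4736/3081 c=-1255/1027 d=1844/9243
  seg 3: a=1 b=-1258/3081 c=589/1027 d=-17/237
  seg 4: a=3 b=3377/3081 c=-74/1027 d=37/3081
S(29/4) = 142477/65728

Δ: Δ0=1, Δ1=2, Δ2=-1/3, Δ3=2/3, Δ4=1
row 1: diag=4, rhs=6; c'=1/4, d'=3/2
row 2: denom=8−1·1/4=31/4; d'=(-14−1·3/2)/(31/4)=-2
row 3: denom=12−3·12/31=336/31; d'=(6−3·-2)/(336/31)=31/28
row 4: denom=10−3·31/112=1027/112; d'=(2−3·31/28)/(1027/112)=-148/1027
back: M4=-148/1027
back: M3=31/28−31/112·-148/1027=1178/1027
back: M2=-2−12/31·1178/1027=-2510/1027
back: M1=3/2−1/4·-2510/1027=2168/1027
M: M0=0, M1=2168/1027, M2=-2510/1027, M3=1178/1027, M4=-148/1027, M5=0
seg 0: a=-1, c=M0/2=0, d=(M1−M0)/(6·1)=1084/3081, b=Δ0−h0·(2M0+M1)/6=1997/3081
seg 1: a=0, c=M1/2=1084/1027, d=(M2−M1)/(6·1)=-2339/3081, b=Δ1−h1·(2M1+M2)/6=5249/3081
seg 2: a=2, c=M2/2=-1255/1027, d=(M3−M2)/(6·3)=1844/9243, b=Δ2−h2·(2M2+M3)/6=4736/3081
seg 3: a=1, c=M3/2=589/1027, d=(M4−M3)/(6·3)=-17/237, b=Δ3−h3·(2M3+M4)/6=-1258/3081
seg 4: a=3, c=M4/2=-74/1027, d=(M5−M4)/(6·2)=37/3081, b=Δ4−h4·(2M4+M5)/6=3377/3081
t_q=29/4 → seg 3, τ=9/4; S=1+-1258/3081·τ+589/1027·τ²+-17/237·τ³=142477/65728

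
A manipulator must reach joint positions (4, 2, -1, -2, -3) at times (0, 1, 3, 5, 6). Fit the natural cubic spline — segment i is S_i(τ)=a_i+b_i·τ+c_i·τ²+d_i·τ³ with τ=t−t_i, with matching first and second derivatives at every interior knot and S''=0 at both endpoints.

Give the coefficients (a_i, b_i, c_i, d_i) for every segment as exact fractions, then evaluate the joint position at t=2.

Δ: Δ0=-2, Δ1=-3/2, Δ2=-1/2, Δ3=-1
row 1: diag=6, rhs=3; c'=1/3, d'=1/2
row 2: denom=8−2·1/3=22/3; d'=(6−2·1/2)/(22/3)=15/22
row 3: denom=6−2·3/11=60/11; d'=(-3−2·15/22)/(60/11)=-4/5
back: M3=-4/5
back: M2=15/22−3/11·-4/5=9/10
back: M1=1/2−1/3·9/10=1/5
M: M0=0, M1=1/5, M2=9/10, M3=-4/5, M4=0
seg 0: a=4, c=M0/2=0, d=(M1−M0)/(6·1)=1/30, b=Δ0−h0·(2M0+M1)/6=-61/30
seg 1: a=2, c=M1/2=1/10, d=(M2−M1)/(6·2)=7/120, b=Δ1−h1·(2M1+M2)/6=-29/15
seg 2: a=-1, c=M2/2=9/20, d=(M3−M2)/(6·2)=-17/120, b=Δ2−h2·(2M2+M3)/6=-5/6
seg 3: a=-2, c=M3/2=-2/5, d=(M4−M3)/(6·1)=2/15, b=Δ3−h3·(2M3+M4)/6=-11/15
t_q=2 → seg 1, τ=1; S=2+-29/15·τ+1/10·τ²+7/120·τ³=9/40

  seg 0: a=4 b=-61/30 c=0 d=1/30
  seg 1: a=2 b=-29/15 c=1/10 d=7/120
  seg 2: a=-1 b=-5/6 c=9/20 d=-17/120
  seg 3: a=-2 b=-11/15 c=-2/5 d=2/15
S(2) = 9/40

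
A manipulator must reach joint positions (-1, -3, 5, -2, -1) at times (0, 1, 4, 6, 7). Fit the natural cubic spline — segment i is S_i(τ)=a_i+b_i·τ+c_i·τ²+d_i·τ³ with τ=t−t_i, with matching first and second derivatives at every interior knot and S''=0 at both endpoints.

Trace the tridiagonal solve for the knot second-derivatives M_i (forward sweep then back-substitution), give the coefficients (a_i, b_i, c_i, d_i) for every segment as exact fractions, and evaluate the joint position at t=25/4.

Δ: Δ0=-2, Δ1=8/3, Δ2=-7/2, Δ3=1
row 1: diag=8, rhs=28; c'=3/8, d'=7/2
row 2: denom=10−3·3/8=71/8; d'=(-37−3·7/2)/(71/8)=-380/71
row 3: denom=6−2·16/71=394/71; d'=(27−2·-380/71)/(394/71)=2677/394
back: M3=2677/394
back: M2=-380/71−16/71·2677/394=-1356/197
back: M1=7/2−3/8·-1356/197=1198/197
M: M0=0, M1=1198/197, M2=-1356/197, M3=2677/394, M4=0
seg 0: a=-1, c=M0/2=0, d=(M1−M0)/(6·1)=599/591, b=Δ0−h0·(2M0+M1)/6=-1781/591
seg 1: a=-3, c=M1/2=599/197, d=(M2−M1)/(6·3)=-1277/1773, b=Δ1−h1·(2M1+M2)/6=16/591
seg 2: a=5, c=M2/2=-678/197, d=(M3−M2)/(6·2)=5389/4728, b=Δ2−h2·(2M2+M3)/6=-695/591
seg 3: a=-2, c=M3/2=2677/788, d=(M4−M3)/(6·1)=-2677/2364, b=Δ3−h3·(2M3+M4)/6=-1495/1182
t_q=25/4 → seg 3, τ=1/4; S=-2+-1495/1182·τ+2677/788·τ²+-2677/2364·τ³=-106995/50432

  seg 0: a=-1 b=-1781/591 c=0 d=599/591
  seg 1: a=-3 b=16/591 c=599/197 d=-1277/1773
  seg 2: a=5 b=-695/591 c=-678/197 d=5389/4728
  seg 3: a=-2 b=-1495/1182 c=2677/788 d=-2677/2364
S(25/4) = -106995/50432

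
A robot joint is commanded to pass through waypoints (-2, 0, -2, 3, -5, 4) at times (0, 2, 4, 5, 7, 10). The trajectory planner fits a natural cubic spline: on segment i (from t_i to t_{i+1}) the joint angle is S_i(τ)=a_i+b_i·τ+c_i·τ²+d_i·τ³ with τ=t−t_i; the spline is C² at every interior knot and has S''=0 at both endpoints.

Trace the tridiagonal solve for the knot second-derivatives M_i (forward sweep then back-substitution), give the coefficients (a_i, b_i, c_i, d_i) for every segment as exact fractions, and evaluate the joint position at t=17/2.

Δ: Δ0=1, Δ1=-1, Δ2=5, Δ3=-4, Δ4=3
row 1: diag=8, rhs=-12; c'=1/4, d'=-3/2
row 2: denom=6−2·1/4=11/2; d'=(36−2·-3/2)/(11/2)=78/11
row 3: denom=6−1·2/11=64/11; d'=(-54−1·78/11)/(64/11)=-21/2
row 4: denom=10−2·11/32=149/16; d'=(42−2·-21/2)/(149/16)=1008/149
back: M4=1008/149
back: M3=-21/2−11/32·1008/149=-1911/149
back: M2=78/11−2/11·-1911/149=1404/149
back: M1=-3/2−1/4·1404/149=-1149/298
M: M0=0, M1=-1149/298, M2=1404/149, M3=-1911/149, M4=1008/149, M5=0
seg 0: a=-2, c=M0/2=0, d=(M1−M0)/(6·2)=-383/1192, b=Δ0−h0·(2M0+M1)/6=681/298
seg 1: a=0, c=M1/2=-1149/596, d=(M2−M1)/(6·2)=1319/1192, b=Δ1−h1·(2M1+M2)/6=-234/149
seg 2: a=-2, c=M2/2=702/149, d=(M3−M2)/(6·1)=-1105/298, b=Δ2−h2·(2M2+M3)/6=1191/298
seg 3: a=3, c=M3/2=-1911/298, d=(M4−M3)/(6·2)=973/596, b=Δ3−h3·(2M3+M4)/6=342/149
seg 4: a=-5, c=M4/2=504/149, d=(M5−M4)/(6·3)=-56/149, b=Δ4−h4·(2M4+M5)/6=-561/149
t_q=17/2 → seg 4, τ=3/2; S=-5+-561/149·τ+504/149·τ²+-56/149·τ³=-1283/298

  seg 0: a=-2 b=681/298 c=0 d=-383/1192
  seg 1: a=0 b=-234/149 c=-1149/596 d=1319/1192
  seg 2: a=-2 b=1191/298 c=702/149 d=-1105/298
  seg 3: a=3 b=342/149 c=-1911/298 d=973/596
  seg 4: a=-5 b=-561/149 c=504/149 d=-56/149
S(17/2) = -1283/298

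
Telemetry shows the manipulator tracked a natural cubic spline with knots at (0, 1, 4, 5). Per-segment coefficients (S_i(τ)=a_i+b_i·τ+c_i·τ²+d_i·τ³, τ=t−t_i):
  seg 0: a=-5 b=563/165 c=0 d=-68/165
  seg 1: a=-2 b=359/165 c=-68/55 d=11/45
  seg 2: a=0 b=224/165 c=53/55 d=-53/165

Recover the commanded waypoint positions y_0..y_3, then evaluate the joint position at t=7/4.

y_0=-5 y_1=-2 y_2=0 y_3=2
S(7/4) = -3381/3520

y_0 = S_0(0) = a_0 = -5
y_1 = S_1(0) = a_1 = -2
y_2 = S_2(0) = a_2 = 0
y_3 = S_2(1) = 2
t_q=7/4 is in segment 1 (τ=3/4); S_1(τ)=-3381/3520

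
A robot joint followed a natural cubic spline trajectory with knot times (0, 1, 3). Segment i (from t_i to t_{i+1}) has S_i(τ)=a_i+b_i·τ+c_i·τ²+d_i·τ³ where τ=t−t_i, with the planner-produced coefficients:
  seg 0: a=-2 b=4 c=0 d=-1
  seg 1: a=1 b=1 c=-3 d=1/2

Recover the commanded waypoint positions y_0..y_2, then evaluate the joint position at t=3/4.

y_0=-2 y_1=1 y_2=-5
S(3/4) = 37/64

y_0 = S_0(0) = a_0 = -2
y_1 = S_1(0) = a_1 = 1
y_2 = S_1(2) = -5
t_q=3/4 is in segment 0 (τ=3/4); S_0(τ)=37/64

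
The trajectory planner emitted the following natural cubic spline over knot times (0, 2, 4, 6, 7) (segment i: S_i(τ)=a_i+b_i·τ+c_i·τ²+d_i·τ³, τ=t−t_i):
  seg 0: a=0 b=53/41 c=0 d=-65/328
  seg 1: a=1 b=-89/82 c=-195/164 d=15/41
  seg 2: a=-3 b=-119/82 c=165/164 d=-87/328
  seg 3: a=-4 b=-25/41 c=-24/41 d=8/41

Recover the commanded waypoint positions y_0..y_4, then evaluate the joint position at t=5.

y_0=0 y_1=1 y_2=-3 y_3=-4 y_4=-5
S(5) = -1217/328

y_0 = S_0(0) = a_0 = 0
y_1 = S_1(0) = a_1 = 1
y_2 = S_2(0) = a_2 = -3
y_3 = S_3(0) = a_3 = -4
y_4 = S_3(1) = -5
t_q=5 is in segment 2 (τ=1); S_2(τ)=-1217/328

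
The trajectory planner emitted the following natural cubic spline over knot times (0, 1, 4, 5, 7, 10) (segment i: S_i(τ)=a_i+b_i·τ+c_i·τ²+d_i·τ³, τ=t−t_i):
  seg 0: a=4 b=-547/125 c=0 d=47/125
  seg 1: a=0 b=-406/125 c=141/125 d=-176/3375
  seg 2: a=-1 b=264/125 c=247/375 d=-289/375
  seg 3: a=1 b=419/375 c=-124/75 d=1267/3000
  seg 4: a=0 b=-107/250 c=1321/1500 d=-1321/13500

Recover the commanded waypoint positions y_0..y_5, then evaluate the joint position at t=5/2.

y_0=4 y_1=0 y_2=-1 y_3=1 y_4=0 y_5=4
S(5/2) = -251/100

y_0 = S_0(0) = a_0 = 4
y_1 = S_1(0) = a_1 = 0
y_2 = S_2(0) = a_2 = -1
y_3 = S_3(0) = a_3 = 1
y_4 = S_4(0) = a_4 = 0
y_5 = S_4(3) = 4
t_q=5/2 is in segment 1 (τ=3/2); S_1(τ)=-251/100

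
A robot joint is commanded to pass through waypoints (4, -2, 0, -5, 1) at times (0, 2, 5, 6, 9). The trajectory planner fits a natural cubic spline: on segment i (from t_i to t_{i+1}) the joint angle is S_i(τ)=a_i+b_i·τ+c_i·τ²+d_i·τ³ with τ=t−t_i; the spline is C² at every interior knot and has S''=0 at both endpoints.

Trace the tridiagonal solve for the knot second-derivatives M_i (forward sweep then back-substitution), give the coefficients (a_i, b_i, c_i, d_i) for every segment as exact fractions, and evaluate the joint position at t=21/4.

  seg 0: a=4 b=-1225/279 c=0 d=97/279
  seg 1: a=-2 b=-61/279 c=194/93 d=-1499/2511
  seg 2: a=0 b=-1066/279 c=-917/279 d=196/93
  seg 3: a=-5 b=-1136/279 c=847/279 d=-847/2511
S(21/4) = -839/744

Δ: Δ0=-3, Δ1=2/3, Δ2=-5, Δ3=2
row 1: diag=10, rhs=22; c'=3/10, d'=11/5
row 2: denom=8−3·3/10=71/10; d'=(-34−3·11/5)/(71/10)=-406/71
row 3: denom=8−1·10/71=558/71; d'=(42−1·-406/71)/(558/71)=1694/279
back: M3=1694/279
back: M2=-406/71−10/71·1694/279=-1834/279
back: M1=11/5−3/10·-1834/279=388/93
M: M0=0, M1=388/93, M2=-1834/279, M3=1694/279, M4=0
seg 0: a=4, c=M0/2=0, d=(M1−M0)/(6·2)=97/279, b=Δ0−h0·(2M0+M1)/6=-1225/279
seg 1: a=-2, c=M1/2=194/93, d=(M2−M1)/(6·3)=-1499/2511, b=Δ1−h1·(2M1+M2)/6=-61/279
seg 2: a=0, c=M2/2=-917/279, d=(M3−M2)/(6·1)=196/93, b=Δ2−h2·(2M2+M3)/6=-1066/279
seg 3: a=-5, c=M3/2=847/279, d=(M4−M3)/(6·3)=-847/2511, b=Δ3−h3·(2M3+M4)/6=-1136/279
t_q=21/4 → seg 2, τ=1/4; S=0+-1066/279·τ+-917/279·τ²+196/93·τ³=-839/744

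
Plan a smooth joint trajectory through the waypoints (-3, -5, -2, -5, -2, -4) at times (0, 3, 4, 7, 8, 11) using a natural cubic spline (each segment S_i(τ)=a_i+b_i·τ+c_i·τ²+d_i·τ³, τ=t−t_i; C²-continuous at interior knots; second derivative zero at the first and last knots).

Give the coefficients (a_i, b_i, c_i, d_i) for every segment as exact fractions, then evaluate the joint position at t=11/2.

  seg 0: a=-3 b=-31/13 c=0 d=67/351
  seg 1: a=-5 b=36/13 c=67/39 d=-58/39
  seg 2: a=-2 b=68/39 c=-107/39 d=214/351
  seg 3: a=-5 b=68/39 c=107/39 d=-58/39
  seg 4: a=-2 b=36/13 c=-67/39 d=67/351
S(11/2) = -7/2

Δ: Δ0=-2/3, Δ1=3, Δ2=-1, Δ3=3, Δ4=-2/3
row 1: diag=8, rhs=22; c'=1/8, d'=11/4
row 2: denom=8−1·1/8=63/8; d'=(-24−1·11/4)/(63/8)=-214/63
row 3: denom=8−3·8/21=48/7; d'=(24−3·-214/63)/(48/7)=359/72
row 4: denom=8−1·7/48=377/48; d'=(-22−1·359/72)/(377/48)=-134/39
back: M4=-134/39
back: M3=359/72−7/48·-134/39=214/39
back: M2=-214/63−8/21·214/39=-214/39
back: M1=11/4−1/8·-214/39=134/39
M: M0=0, M1=134/39, M2=-214/39, M3=214/39, M4=-134/39, M5=0
seg 0: a=-3, c=M0/2=0, d=(M1−M0)/(6·3)=67/351, b=Δ0−h0·(2M0+M1)/6=-31/13
seg 1: a=-5, c=M1/2=67/39, d=(M2−M1)/(6·1)=-58/39, b=Δ1−h1·(2M1+M2)/6=36/13
seg 2: a=-2, c=M2/2=-107/39, d=(M3−M2)/(6·3)=214/351, b=Δ2−h2·(2M2+M3)/6=68/39
seg 3: a=-5, c=M3/2=107/39, d=(M4−M3)/(6·1)=-58/39, b=Δ3−h3·(2M3+M4)/6=68/39
seg 4: a=-2, c=M4/2=-67/39, d=(M5−M4)/(6·3)=67/351, b=Δ4−h4·(2M4+M5)/6=36/13
t_q=11/2 → seg 2, τ=3/2; S=-2+68/39·τ+-107/39·τ²+214/351·τ³=-7/2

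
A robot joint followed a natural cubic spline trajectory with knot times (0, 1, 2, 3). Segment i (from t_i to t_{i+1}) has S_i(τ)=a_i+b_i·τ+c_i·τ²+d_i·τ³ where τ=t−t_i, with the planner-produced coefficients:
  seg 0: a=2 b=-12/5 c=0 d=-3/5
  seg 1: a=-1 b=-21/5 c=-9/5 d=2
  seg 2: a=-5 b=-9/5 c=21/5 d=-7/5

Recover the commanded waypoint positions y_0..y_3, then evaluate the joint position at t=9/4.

y_0 = S_0(0) = a_0 = 2
y_1 = S_1(0) = a_1 = -1
y_2 = S_2(0) = a_2 = -5
y_3 = S_2(1) = -4
t_q=9/4 is in segment 2 (τ=1/4); S_2(τ)=-1667/320

y_0=2 y_1=-1 y_2=-5 y_3=-4
S(9/4) = -1667/320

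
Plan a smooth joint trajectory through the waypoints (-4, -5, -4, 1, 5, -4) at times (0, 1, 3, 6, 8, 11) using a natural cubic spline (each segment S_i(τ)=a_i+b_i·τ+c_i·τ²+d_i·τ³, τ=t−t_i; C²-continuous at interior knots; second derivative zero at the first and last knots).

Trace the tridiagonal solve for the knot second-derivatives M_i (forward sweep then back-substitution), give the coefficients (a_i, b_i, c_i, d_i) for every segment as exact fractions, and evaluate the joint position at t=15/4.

  seg 0: a=-4 b=-1999/1612 c=0 d=387/1612
  seg 1: a=-5 b=-419/806 c=1161/1612 d=-339/3224
  seg 2: a=-4 b=443/403 c=36/403 d=362/10881
  seg 3: a=1 b=1021/403 c=470/1209 d=-1585/4836
  seg 4: a=5 b=188/1209 c=-3815/2418 d=3815/21762
S(15/4) = -40123/12896

Δ: Δ0=-1, Δ1=1/2, Δ2=5/3, Δ3=2, Δ4=-3
row 1: diag=6, rhs=9; c'=1/3, d'=3/2
row 2: denom=10−2·1/3=28/3; d'=(7−2·3/2)/(28/3)=3/7
row 3: denom=10−3·9/28=253/28; d'=(2−3·3/7)/(253/28)=20/253
row 4: denom=10−2·56/253=2418/253; d'=(-30−2·20/253)/(2418/253)=-3815/1209
back: M4=-3815/1209
back: M3=20/253−56/253·-3815/1209=940/1209
back: M2=3/7−9/28·940/1209=72/403
back: M1=3/2−1/3·72/403=1161/806
M: M0=0, M1=1161/806, M2=72/403, M3=940/1209, M4=-3815/1209, M5=0
seg 0: a=-4, c=M0/2=0, d=(M1−M0)/(6·1)=387/1612, b=Δ0−h0·(2M0+M1)/6=-1999/1612
seg 1: a=-5, c=M1/2=1161/1612, d=(M2−M1)/(6·2)=-339/3224, b=Δ1−h1·(2M1+M2)/6=-419/806
seg 2: a=-4, c=M2/2=36/403, d=(M3−M2)/(6·3)=362/10881, b=Δ2−h2·(2M2+M3)/6=443/403
seg 3: a=1, c=M3/2=470/1209, d=(M4−M3)/(6·2)=-1585/4836, b=Δ3−h3·(2M3+M4)/6=1021/403
seg 4: a=5, c=M4/2=-3815/2418, d=(M5−M4)/(6·3)=3815/21762, b=Δ4−h4·(2M4+M5)/6=188/1209
t_q=15/4 → seg 2, τ=3/4; S=-4+443/403·τ+36/403·τ²+362/10881·τ³=-40123/12896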